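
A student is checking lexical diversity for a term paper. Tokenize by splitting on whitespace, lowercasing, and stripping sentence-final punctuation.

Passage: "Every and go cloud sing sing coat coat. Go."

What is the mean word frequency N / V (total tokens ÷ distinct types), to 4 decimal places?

N = 9 tokens, V = 6 types.
Mean frequency = N / V = 9 / 6 = 1.5000

1.5000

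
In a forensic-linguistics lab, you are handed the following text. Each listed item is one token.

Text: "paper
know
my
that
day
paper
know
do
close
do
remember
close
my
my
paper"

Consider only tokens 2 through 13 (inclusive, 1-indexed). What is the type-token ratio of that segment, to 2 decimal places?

0.67

Segment tokens 2–13: know, my, that, day, paper, know, do, close, do, remember, close, my
Segment N = 12, segment V = 8.
TTR = 8 / 12 = 0.67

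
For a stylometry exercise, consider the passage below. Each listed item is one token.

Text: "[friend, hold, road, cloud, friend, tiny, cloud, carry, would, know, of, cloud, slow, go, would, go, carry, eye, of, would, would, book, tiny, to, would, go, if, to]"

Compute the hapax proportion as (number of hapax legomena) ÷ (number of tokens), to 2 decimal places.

0.25

Frequencies: would:5, cloud:3, go:3, friend:2, tiny:2, carry:2, of:2, to:2, hold:1, road:1, know:1, slow:1, eye:1, book:1, if:1
Hapax count = 7; token count = 28.
Ratio = 7 / 28 = 0.25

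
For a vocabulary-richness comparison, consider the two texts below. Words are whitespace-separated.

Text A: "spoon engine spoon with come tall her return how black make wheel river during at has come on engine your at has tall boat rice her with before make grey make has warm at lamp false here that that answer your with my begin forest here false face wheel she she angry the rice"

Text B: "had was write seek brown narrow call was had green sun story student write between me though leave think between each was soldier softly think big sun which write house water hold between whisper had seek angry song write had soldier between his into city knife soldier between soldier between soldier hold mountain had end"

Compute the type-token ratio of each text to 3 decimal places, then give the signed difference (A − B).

0.030

TTR(A) = 34/54 = 0.630
TTR(B) = 33/55 = 0.600
Difference = 0.630 − 0.600 = 0.030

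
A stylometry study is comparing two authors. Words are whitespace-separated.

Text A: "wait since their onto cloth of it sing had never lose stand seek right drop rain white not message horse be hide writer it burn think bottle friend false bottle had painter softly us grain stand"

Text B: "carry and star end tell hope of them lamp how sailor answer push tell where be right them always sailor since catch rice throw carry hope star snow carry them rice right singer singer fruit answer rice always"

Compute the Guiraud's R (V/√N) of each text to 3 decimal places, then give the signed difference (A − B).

1.440

A: V=32, N=36, R=5.333
B: V=24, N=38, R=3.893
Difference = 5.333 − 3.893 = 1.440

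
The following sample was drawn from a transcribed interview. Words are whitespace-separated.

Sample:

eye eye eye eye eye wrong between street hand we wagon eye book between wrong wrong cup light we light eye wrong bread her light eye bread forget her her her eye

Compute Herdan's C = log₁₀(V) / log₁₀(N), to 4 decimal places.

0.7401

N = 32, V = 13.
log₁₀(V) = 1.113943, log₁₀(N) = 1.505150
C = 1.113943 / 1.505150 = 0.7401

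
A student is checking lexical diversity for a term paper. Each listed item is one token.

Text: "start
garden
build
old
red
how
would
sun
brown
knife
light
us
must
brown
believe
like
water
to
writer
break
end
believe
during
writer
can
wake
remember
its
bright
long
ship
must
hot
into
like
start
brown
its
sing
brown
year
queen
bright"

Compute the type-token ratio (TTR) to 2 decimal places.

N = 43 tokens, V = 33 types.
TTR = V / N = 33 / 43 = 0.77

0.77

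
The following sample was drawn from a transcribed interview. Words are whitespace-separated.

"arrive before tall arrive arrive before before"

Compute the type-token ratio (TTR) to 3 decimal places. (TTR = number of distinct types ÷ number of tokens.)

N = 7 tokens, V = 3 types.
TTR = V / N = 3 / 7 = 0.429

0.429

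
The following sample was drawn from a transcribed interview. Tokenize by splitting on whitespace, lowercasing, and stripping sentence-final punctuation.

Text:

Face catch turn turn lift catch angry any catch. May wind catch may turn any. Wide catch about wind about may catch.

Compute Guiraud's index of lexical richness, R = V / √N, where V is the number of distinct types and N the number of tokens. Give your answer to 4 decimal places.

2.1320

N = 22, V = 10.
√N = 4.690416
R = 10 / 4.690416 = 2.1320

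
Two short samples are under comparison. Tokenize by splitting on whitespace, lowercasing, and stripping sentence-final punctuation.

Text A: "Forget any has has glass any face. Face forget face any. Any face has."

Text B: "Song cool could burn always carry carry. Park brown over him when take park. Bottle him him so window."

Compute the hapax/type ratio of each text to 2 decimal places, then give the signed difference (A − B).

-0.60

A: hapax=1, V=5, ratio=0.20
B: hapax=12, V=15, ratio=0.80
Difference = 0.20 − 0.80 = -0.60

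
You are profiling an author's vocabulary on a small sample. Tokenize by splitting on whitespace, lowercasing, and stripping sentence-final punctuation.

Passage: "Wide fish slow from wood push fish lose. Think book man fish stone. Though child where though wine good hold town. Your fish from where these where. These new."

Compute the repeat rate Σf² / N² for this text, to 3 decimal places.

0.063

Frequencies: fish:4, where:3, from:2, though:2, these:2, wide:1, slow:1, wood:1, push:1, lose:1, think:1, book:1, man:1, stone:1, child:1, wine:1, good:1, hold:1, town:1, your:1, … (1 more, each freq 1)
Σf² = 53; N² = 841
Repeat rate = 53 / 841 = 0.063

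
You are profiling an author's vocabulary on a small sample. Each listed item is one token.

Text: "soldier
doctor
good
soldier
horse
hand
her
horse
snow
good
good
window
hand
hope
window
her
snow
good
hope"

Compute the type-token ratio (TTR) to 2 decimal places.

0.47

N = 19 tokens, V = 9 types.
TTR = V / N = 9 / 19 = 0.47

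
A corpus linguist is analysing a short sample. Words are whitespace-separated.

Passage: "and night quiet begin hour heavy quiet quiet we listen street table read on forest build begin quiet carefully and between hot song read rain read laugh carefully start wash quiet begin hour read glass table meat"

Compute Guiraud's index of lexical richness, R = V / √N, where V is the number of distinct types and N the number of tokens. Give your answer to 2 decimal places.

N = 37, V = 24.
√N = 6.082763
R = 24 / 6.082763 = 3.95

3.95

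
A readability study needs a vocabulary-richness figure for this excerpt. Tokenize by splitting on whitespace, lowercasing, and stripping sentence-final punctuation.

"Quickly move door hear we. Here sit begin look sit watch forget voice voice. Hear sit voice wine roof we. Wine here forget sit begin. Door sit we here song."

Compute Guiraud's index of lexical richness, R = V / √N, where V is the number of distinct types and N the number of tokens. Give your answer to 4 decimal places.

2.7386

N = 30, V = 15.
√N = 5.477226
R = 15 / 5.477226 = 2.7386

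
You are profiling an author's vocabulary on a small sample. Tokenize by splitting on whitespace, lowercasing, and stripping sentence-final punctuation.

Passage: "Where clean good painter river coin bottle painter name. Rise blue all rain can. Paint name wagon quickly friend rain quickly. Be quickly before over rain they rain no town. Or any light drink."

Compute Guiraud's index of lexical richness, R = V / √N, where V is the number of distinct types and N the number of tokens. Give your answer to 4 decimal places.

N = 34, V = 27.
√N = 5.830952
R = 27 / 5.830952 = 4.6305

4.6305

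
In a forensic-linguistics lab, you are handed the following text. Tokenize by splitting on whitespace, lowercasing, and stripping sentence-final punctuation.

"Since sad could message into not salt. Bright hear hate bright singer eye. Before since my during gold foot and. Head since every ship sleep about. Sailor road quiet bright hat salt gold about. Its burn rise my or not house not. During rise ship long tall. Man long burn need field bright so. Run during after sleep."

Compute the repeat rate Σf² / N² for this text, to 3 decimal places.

0.032

Frequencies: bright:4, since:3, not:3, during:3, salt:2, my:2, gold:2, ship:2, sleep:2, about:2, burn:2, rise:2, long:2, sad:1, could:1, message:1, into:1, hear:1, hate:1, singer:1, … (20 more, each freq 1)
Σf² = 106; N² = 3364
Repeat rate = 106 / 3364 = 0.032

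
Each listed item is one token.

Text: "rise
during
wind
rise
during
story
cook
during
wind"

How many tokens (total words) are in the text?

9

Tokens: rise, during, wind, rise, during, story, cook, during, wind
N = 9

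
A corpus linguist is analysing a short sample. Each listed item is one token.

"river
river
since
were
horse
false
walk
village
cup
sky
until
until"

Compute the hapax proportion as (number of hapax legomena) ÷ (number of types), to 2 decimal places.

Frequencies: river:2, until:2, since:1, were:1, horse:1, false:1, walk:1, village:1, cup:1, sky:1
Hapax count = 8; type count = 10.
Ratio = 8 / 10 = 0.80

0.80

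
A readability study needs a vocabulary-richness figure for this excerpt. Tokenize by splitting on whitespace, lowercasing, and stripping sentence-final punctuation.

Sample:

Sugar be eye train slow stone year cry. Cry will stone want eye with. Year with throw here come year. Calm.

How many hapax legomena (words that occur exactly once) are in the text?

Frequencies: year:3, eye:2, stone:2, cry:2, with:2, sugar:1, be:1, train:1, slow:1, will:1, want:1, throw:1, here:1, come:1, calm:1
Hapax (freq=1): be, calm, come, here, slow, sugar, throw, train, want, will

10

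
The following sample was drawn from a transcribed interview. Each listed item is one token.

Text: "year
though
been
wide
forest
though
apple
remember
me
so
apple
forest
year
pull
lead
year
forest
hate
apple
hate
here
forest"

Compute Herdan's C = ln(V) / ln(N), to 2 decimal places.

0.83

N = 22, V = 13.
ln(V) = 2.564949, ln(N) = 3.091042
C = 2.564949 / 3.091042 = 0.83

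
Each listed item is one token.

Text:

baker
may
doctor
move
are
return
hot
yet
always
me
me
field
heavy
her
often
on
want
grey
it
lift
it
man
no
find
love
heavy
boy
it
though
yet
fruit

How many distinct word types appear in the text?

Distinct types: {always, are, baker, boy, doctor, field, find, fruit, grey, heavy, her, hot, it, lift, love, man, may, me, move, no, often, on, return, though, want, yet}
V = 26

26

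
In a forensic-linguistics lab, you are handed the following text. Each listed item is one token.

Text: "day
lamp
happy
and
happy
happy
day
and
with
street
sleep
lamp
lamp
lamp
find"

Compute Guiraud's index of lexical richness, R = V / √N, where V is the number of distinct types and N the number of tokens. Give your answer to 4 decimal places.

N = 15, V = 8.
√N = 3.872983
R = 8 / 3.872983 = 2.0656

2.0656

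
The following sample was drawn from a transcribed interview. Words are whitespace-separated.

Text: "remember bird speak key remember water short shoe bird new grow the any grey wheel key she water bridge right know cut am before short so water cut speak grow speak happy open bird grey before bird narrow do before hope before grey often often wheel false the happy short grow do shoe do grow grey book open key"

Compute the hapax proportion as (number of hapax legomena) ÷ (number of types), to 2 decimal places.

Frequencies: bird:4, grow:4, grey:4, before:4, speak:3, key:3, water:3, short:3, do:3, remember:2, shoe:2, the:2, wheel:2, cut:2, happy:2, open:2, often:2, new:1, any:1, she:1, … (9 more, each freq 1)
Hapax count = 12; type count = 29.
Ratio = 12 / 29 = 0.41

0.41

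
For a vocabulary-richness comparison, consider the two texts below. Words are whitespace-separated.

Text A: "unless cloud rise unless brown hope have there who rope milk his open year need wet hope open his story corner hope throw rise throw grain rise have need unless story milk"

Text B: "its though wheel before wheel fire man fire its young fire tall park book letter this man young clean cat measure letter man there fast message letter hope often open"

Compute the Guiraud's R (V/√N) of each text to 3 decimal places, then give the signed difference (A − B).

-0.475

A: V=19, N=32, R=3.359
B: V=21, N=30, R=3.834
Difference = 3.359 − 3.834 = -0.475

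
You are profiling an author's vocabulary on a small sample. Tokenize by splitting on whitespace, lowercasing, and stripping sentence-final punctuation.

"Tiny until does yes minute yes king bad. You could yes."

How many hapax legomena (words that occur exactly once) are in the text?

Frequencies: yes:3, tiny:1, until:1, does:1, minute:1, king:1, bad:1, you:1, could:1
Hapax (freq=1): bad, could, does, king, minute, tiny, until, you

8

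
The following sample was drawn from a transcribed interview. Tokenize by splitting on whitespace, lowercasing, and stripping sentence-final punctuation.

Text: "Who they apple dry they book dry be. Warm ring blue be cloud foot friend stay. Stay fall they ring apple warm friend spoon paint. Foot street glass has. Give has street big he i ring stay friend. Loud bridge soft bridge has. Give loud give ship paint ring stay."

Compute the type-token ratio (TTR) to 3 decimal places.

0.540

N = 50 tokens, V = 27 types.
TTR = V / N = 27 / 50 = 0.540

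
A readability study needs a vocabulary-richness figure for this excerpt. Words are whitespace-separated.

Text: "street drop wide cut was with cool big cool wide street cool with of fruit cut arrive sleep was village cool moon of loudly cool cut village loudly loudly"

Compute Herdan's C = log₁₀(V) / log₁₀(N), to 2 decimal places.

N = 29, V = 15.
log₁₀(V) = 1.176091, log₁₀(N) = 1.462398
C = 1.176091 / 1.462398 = 0.80

0.80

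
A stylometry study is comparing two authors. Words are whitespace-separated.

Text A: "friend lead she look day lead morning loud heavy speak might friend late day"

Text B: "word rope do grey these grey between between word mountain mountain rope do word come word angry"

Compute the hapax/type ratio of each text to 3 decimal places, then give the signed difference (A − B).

0.394

A: hapax=8, V=11, ratio=0.727
B: hapax=3, V=9, ratio=0.333
Difference = 0.727 − 0.333 = 0.394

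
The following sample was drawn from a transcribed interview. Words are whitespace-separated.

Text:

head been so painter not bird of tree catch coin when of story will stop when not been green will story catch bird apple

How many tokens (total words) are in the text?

Tokens: head, been, so, painter, not, bird, of, tree, catch, coin, when, of, story, will, stop, when, not, been, green, will, story, catch, bird, apple
N = 24

24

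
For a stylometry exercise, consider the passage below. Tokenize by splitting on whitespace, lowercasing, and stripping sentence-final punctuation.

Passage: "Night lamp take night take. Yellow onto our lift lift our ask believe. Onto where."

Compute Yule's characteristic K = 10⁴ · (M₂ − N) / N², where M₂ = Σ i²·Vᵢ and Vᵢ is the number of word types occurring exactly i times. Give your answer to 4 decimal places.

Frequencies: night:2, take:2, onto:2, our:2, lift:2, lamp:1, yellow:1, ask:1, believe:1, where:1
N = 15. Frequency spectrum: V_1=5, V_2=5
M₂ = 1²·5 + 2²·5 = 25
K = 10000 × (25 − 15) / 15² = 444.4444

444.4444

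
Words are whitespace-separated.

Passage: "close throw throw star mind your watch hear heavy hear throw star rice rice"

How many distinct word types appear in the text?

Distinct types: {close, hear, heavy, mind, rice, star, throw, watch, your}
V = 9

9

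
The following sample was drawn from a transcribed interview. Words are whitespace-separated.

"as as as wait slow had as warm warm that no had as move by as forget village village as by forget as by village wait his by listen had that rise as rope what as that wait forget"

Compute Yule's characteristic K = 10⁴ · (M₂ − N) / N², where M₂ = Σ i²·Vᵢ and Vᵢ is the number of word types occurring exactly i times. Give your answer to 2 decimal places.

881.00

Frequencies: as:10, by:4, wait:3, had:3, that:3, forget:3, village:3, warm:2, slow:1, no:1, move:1, his:1, listen:1, rise:1, rope:1, what:1
N = 39. Frequency spectrum: V_1=8, V_2=1, V_3=5, V_4=1, V_10=1
M₂ = 1²·8 + 2²·1 + 3²·5 + 4²·1 + 10²·1 = 173
K = 10000 × (173 − 39) / 39² = 881.00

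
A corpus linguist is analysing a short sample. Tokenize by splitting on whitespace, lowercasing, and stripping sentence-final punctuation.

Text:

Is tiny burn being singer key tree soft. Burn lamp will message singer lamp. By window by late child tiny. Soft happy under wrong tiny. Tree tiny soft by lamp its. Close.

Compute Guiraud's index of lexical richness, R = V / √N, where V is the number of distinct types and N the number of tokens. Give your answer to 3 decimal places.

3.536

N = 32, V = 20.
√N = 5.656854
R = 20 / 5.656854 = 3.536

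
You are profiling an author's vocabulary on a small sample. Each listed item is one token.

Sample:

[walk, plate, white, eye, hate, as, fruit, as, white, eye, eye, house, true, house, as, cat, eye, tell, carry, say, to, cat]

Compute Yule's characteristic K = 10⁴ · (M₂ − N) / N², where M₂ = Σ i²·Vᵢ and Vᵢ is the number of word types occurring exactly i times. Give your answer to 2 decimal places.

495.87

Frequencies: eye:4, as:3, white:2, house:2, cat:2, walk:1, plate:1, hate:1, fruit:1, true:1, tell:1, carry:1, say:1, to:1
N = 22. Frequency spectrum: V_1=9, V_2=3, V_3=1, V_4=1
M₂ = 1²·9 + 2²·3 + 3²·1 + 4²·1 = 46
K = 10000 × (46 − 22) / 22² = 495.87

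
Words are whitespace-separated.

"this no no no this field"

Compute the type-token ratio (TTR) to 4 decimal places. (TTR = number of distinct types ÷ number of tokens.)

0.5000

N = 6 tokens, V = 3 types.
TTR = V / N = 3 / 6 = 0.5000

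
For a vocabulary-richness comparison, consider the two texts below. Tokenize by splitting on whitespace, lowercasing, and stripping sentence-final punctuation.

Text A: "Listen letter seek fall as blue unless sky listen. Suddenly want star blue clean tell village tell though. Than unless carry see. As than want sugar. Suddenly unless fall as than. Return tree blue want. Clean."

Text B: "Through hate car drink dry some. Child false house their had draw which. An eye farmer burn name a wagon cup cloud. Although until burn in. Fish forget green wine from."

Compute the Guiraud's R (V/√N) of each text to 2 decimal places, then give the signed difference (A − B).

-1.89

A: V=21, N=36, R=3.50
B: V=30, N=31, R=5.39
Difference = 3.50 − 5.39 = -1.89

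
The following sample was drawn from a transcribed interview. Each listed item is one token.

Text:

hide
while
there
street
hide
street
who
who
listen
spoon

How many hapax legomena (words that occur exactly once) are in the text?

Frequencies: hide:2, street:2, who:2, while:1, there:1, listen:1, spoon:1
Hapax (freq=1): listen, spoon, there, while

4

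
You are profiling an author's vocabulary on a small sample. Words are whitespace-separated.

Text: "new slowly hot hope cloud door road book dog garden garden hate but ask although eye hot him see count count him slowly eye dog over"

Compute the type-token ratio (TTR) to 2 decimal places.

N = 26 tokens, V = 19 types.
TTR = V / N = 19 / 26 = 0.73

0.73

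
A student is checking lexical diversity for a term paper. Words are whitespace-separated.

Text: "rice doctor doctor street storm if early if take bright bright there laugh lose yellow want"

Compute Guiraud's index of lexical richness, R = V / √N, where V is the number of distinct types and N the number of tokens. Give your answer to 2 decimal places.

N = 16, V = 13.
√N = 4.000000
R = 13 / 4.000000 = 3.25

3.25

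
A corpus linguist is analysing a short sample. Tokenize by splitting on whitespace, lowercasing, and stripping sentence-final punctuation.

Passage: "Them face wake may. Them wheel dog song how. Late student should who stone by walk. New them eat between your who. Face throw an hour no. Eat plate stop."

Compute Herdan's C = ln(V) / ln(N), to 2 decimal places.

N = 30, V = 25.
ln(V) = 3.218876, ln(N) = 3.401197
C = 3.218876 / 3.401197 = 0.95

0.95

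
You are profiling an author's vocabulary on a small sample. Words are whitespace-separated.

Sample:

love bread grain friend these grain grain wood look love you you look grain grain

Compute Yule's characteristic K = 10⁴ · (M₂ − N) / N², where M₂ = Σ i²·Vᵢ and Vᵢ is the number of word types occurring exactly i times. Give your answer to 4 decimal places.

Frequencies: grain:5, love:2, look:2, you:2, bread:1, friend:1, these:1, wood:1
N = 15. Frequency spectrum: V_1=4, V_2=3, V_5=1
M₂ = 1²·4 + 2²·3 + 5²·1 = 41
K = 10000 × (41 − 15) / 15² = 1155.5556

1155.5556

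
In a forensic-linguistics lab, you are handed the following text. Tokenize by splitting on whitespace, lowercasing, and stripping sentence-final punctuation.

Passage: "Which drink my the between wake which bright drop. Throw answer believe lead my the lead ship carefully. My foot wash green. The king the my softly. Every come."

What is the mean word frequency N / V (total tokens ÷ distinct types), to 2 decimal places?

1.38

N = 29 tokens, V = 21 types.
Mean frequency = N / V = 29 / 21 = 1.38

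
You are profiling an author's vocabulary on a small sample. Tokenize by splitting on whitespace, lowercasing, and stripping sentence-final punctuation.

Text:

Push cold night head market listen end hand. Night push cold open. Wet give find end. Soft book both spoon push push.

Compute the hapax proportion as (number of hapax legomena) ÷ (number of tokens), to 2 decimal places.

Frequencies: push:4, cold:2, night:2, end:2, head:1, market:1, listen:1, hand:1, open:1, wet:1, give:1, find:1, soft:1, book:1, both:1, spoon:1
Hapax count = 12; token count = 22.
Ratio = 12 / 22 = 0.55

0.55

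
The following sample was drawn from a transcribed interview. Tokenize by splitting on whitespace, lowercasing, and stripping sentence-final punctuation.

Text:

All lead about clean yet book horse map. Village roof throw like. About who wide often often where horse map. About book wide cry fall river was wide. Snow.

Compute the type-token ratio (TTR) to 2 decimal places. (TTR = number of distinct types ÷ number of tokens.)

0.72

N = 29 tokens, V = 21 types.
TTR = V / N = 21 / 29 = 0.72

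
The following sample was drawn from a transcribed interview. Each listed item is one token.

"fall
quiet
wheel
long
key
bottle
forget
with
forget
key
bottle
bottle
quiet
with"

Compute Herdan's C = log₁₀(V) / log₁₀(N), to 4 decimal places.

N = 14, V = 8.
log₁₀(V) = 0.903090, log₁₀(N) = 1.146128
C = 0.903090 / 1.146128 = 0.7879

0.7879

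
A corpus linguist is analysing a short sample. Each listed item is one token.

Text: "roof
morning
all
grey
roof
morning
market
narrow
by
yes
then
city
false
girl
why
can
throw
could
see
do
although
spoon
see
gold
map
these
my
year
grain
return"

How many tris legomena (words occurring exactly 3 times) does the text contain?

Frequencies: roof:2, morning:2, see:2, all:1, grey:1, market:1, narrow:1, by:1, yes:1, then:1, city:1, false:1, girl:1, why:1, can:1, throw:1, could:1, do:1, although:1, spoon:1, … (7 more, each freq 1)
Words with frequency 3: (none)

0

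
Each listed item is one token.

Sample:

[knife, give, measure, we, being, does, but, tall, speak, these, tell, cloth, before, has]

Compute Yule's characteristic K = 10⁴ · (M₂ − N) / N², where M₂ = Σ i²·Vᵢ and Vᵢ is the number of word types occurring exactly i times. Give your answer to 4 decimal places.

0.0000

Frequencies: knife:1, give:1, measure:1, we:1, being:1, does:1, but:1, tall:1, speak:1, these:1, tell:1, cloth:1, before:1, has:1
N = 14. Frequency spectrum: V_1=14
M₂ = 1²·14 = 14
K = 10000 × (14 − 14) / 14² = 0.0000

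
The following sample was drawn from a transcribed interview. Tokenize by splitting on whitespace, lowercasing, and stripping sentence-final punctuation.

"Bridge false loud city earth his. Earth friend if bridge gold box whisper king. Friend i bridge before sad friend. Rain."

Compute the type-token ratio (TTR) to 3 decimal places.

0.762

N = 21 tokens, V = 16 types.
TTR = V / N = 16 / 21 = 0.762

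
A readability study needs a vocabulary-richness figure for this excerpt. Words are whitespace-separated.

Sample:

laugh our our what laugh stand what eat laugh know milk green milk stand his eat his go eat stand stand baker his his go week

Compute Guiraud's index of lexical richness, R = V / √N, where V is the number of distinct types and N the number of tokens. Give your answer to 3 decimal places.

2.353

N = 26, V = 12.
√N = 5.099020
R = 12 / 5.099020 = 2.353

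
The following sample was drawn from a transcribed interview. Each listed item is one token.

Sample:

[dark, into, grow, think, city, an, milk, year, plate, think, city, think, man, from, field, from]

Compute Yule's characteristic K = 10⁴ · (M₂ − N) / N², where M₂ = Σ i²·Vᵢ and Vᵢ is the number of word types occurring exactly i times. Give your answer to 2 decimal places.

Frequencies: think:3, city:2, from:2, dark:1, into:1, grow:1, an:1, milk:1, year:1, plate:1, man:1, field:1
N = 16. Frequency spectrum: V_1=9, V_2=2, V_3=1
M₂ = 1²·9 + 2²·2 + 3²·1 = 26
K = 10000 × (26 − 16) / 16² = 390.63

390.63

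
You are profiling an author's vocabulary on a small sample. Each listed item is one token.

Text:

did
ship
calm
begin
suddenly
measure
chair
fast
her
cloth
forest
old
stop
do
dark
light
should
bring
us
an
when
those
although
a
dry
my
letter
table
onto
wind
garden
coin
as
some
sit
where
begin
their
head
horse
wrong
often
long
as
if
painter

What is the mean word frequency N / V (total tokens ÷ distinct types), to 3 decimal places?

N = 46 tokens, V = 44 types.
Mean frequency = N / V = 46 / 44 = 1.045

1.045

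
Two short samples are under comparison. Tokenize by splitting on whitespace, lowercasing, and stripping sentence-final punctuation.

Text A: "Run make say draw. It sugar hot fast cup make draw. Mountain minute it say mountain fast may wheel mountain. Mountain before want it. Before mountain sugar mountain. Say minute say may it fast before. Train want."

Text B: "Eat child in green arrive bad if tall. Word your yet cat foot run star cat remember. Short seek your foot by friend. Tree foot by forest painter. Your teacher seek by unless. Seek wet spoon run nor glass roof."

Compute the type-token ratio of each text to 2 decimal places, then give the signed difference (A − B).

TTR(A) = 16/37 = 0.43
TTR(B) = 30/40 = 0.75
Difference = 0.43 − 0.75 = -0.32

-0.32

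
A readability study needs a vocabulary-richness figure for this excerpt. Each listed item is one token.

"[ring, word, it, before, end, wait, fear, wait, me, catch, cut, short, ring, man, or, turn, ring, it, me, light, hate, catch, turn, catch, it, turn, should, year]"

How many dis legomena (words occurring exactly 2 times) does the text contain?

Frequencies: ring:3, it:3, catch:3, turn:3, wait:2, me:2, word:1, before:1, end:1, fear:1, cut:1, short:1, man:1, or:1, light:1, hate:1, should:1, year:1
Words with frequency 2: me, wait

2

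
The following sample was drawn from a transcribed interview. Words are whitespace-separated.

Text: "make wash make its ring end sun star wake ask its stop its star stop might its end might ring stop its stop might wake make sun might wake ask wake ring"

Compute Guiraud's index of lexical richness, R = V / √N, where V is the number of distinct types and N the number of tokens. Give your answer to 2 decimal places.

1.94

N = 32, V = 11.
√N = 5.656854
R = 11 / 5.656854 = 1.94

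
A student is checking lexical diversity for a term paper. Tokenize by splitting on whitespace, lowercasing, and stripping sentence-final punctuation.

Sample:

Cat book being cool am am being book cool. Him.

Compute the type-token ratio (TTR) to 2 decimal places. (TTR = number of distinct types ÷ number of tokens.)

N = 10 tokens, V = 6 types.
TTR = V / N = 6 / 10 = 0.60

0.60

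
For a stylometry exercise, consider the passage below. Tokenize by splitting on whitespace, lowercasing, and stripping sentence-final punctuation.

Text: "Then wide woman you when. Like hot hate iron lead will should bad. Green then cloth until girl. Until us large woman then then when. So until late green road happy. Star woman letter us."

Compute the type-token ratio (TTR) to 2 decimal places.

0.71

N = 35 tokens, V = 25 types.
TTR = V / N = 25 / 35 = 0.71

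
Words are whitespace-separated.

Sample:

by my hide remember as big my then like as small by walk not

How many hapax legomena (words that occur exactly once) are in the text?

Frequencies: by:2, my:2, as:2, hide:1, remember:1, big:1, then:1, like:1, small:1, walk:1, not:1
Hapax (freq=1): big, hide, like, not, remember, small, then, walk

8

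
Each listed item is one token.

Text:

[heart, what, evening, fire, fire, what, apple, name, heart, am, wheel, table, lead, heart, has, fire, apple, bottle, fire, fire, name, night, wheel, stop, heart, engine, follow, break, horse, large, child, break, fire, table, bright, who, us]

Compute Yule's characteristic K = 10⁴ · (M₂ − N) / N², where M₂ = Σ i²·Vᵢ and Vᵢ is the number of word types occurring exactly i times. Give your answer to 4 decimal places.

394.4485

Frequencies: fire:6, heart:4, what:2, apple:2, name:2, wheel:2, table:2, break:2, evening:1, am:1, lead:1, has:1, bottle:1, night:1, stop:1, engine:1, follow:1, horse:1, large:1, child:1, … (3 more, each freq 1)
N = 37. Frequency spectrum: V_1=15, V_2=6, V_4=1, V_6=1
M₂ = 1²·15 + 2²·6 + 4²·1 + 6²·1 = 91
K = 10000 × (91 − 37) / 37² = 394.4485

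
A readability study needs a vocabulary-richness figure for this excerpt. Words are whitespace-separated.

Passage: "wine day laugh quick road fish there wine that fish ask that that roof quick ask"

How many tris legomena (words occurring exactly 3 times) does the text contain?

Frequencies: that:3, wine:2, quick:2, fish:2, ask:2, day:1, laugh:1, road:1, there:1, roof:1
Words with frequency 3: that

1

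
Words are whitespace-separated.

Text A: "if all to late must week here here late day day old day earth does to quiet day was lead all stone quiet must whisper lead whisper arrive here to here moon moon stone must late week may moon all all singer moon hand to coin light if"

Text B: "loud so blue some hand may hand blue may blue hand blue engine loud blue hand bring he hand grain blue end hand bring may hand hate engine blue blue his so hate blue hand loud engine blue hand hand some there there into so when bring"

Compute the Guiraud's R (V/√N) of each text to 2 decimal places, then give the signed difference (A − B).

0.99

A: V=23, N=48, R=3.32
B: V=16, N=47, R=2.33
Difference = 3.32 − 2.33 = 0.99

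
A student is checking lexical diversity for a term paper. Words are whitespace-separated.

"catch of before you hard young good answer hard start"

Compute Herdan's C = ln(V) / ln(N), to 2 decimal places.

0.95

N = 10, V = 9.
ln(V) = 2.197225, ln(N) = 2.302585
C = 2.197225 / 2.302585 = 0.95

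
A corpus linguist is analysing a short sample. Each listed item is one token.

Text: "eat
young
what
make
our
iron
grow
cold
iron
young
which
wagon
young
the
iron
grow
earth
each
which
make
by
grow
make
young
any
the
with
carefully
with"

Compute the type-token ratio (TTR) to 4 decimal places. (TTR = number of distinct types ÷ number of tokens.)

0.5862

N = 29 tokens, V = 17 types.
TTR = V / N = 17 / 29 = 0.5862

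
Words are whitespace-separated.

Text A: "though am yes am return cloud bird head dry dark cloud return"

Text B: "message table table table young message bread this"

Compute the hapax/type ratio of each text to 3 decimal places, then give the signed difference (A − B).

A: hapax=6, V=9, ratio=0.667
B: hapax=3, V=5, ratio=0.600
Difference = 0.667 − 0.600 = 0.067

0.067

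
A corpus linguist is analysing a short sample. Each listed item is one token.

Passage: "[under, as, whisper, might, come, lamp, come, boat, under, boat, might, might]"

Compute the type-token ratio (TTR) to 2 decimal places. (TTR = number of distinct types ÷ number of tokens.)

0.58

N = 12 tokens, V = 7 types.
TTR = V / N = 7 / 12 = 0.58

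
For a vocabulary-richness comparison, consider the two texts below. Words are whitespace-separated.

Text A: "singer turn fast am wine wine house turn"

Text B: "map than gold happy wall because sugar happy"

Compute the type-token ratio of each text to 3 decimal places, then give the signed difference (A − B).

-0.125

TTR(A) = 6/8 = 0.750
TTR(B) = 7/8 = 0.875
Difference = 0.750 − 0.875 = -0.125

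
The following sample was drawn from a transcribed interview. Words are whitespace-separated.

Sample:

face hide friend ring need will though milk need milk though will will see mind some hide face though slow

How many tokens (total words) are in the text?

20

Tokens: face, hide, friend, ring, need, will, though, milk, need, milk, though, will, will, see, mind, some, hide, face, though, slow
N = 20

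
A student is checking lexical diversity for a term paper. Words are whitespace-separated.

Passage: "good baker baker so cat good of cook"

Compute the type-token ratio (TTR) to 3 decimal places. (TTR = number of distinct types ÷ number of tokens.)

0.750

N = 8 tokens, V = 6 types.
TTR = V / N = 6 / 8 = 0.750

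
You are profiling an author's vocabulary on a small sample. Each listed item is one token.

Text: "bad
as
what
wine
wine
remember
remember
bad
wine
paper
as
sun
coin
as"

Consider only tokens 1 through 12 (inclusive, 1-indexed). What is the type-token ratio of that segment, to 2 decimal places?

0.58

Segment tokens 1–12: bad, as, what, wine, wine, remember, remember, bad, wine, paper, as, sun
Segment N = 12, segment V = 7.
TTR = 7 / 12 = 0.58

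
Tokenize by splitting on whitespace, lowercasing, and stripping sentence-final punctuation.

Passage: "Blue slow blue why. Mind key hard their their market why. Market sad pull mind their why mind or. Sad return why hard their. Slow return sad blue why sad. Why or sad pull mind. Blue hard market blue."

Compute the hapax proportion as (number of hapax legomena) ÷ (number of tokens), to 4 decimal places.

Frequencies: why:6, blue:5, sad:5, mind:4, their:4, hard:3, market:3, slow:2, pull:2, or:2, return:2, key:1
Hapax count = 1; token count = 39.
Ratio = 1 / 39 = 0.0256

0.0256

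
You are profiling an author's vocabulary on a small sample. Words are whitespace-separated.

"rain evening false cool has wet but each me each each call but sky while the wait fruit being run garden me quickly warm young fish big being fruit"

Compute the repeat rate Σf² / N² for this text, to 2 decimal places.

0.05

Frequencies: each:3, but:2, me:2, fruit:2, being:2, rain:1, evening:1, false:1, cool:1, has:1, wet:1, call:1, sky:1, while:1, the:1, wait:1, run:1, garden:1, quickly:1, warm:1, … (3 more, each freq 1)
Σf² = 43; N² = 841
Repeat rate = 43 / 841 = 0.05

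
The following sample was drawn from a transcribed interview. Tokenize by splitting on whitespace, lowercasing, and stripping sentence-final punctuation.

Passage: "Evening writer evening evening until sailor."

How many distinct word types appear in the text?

Distinct types: {evening, sailor, until, writer}
V = 4

4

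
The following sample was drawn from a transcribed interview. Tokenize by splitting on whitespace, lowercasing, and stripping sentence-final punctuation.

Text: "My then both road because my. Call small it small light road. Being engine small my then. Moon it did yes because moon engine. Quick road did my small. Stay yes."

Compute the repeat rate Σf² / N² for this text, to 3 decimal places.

0.078

Frequencies: my:4, small:4, road:3, then:2, because:2, it:2, engine:2, moon:2, did:2, yes:2, both:1, call:1, light:1, being:1, quick:1, stay:1
Σf² = 75; N² = 961
Repeat rate = 75 / 961 = 0.078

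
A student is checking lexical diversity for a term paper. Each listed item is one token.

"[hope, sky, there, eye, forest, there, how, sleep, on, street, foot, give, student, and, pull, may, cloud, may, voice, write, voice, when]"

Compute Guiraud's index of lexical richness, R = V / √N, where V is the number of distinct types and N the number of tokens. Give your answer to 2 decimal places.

N = 22, V = 19.
√N = 4.690416
R = 19 / 4.690416 = 4.05

4.05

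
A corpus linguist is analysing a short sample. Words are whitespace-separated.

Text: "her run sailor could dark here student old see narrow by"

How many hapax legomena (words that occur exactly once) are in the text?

11

Frequencies: her:1, run:1, sailor:1, could:1, dark:1, here:1, student:1, old:1, see:1, narrow:1, by:1
Hapax (freq=1): by, could, dark, her, here, narrow, old, run, sailor, see, student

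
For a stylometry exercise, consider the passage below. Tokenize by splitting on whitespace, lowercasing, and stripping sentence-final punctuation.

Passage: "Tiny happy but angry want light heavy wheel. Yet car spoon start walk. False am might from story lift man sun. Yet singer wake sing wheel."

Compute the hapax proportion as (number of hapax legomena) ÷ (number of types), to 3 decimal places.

0.917

Frequencies: wheel:2, yet:2, tiny:1, happy:1, but:1, angry:1, want:1, light:1, heavy:1, car:1, spoon:1, start:1, walk:1, false:1, am:1, might:1, from:1, story:1, lift:1, man:1, … (4 more, each freq 1)
Hapax count = 22; type count = 24.
Ratio = 22 / 24 = 0.917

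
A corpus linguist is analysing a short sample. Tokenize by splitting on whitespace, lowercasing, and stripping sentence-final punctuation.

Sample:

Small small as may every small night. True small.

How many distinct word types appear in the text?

6

Distinct types: {as, every, may, night, small, true}
V = 6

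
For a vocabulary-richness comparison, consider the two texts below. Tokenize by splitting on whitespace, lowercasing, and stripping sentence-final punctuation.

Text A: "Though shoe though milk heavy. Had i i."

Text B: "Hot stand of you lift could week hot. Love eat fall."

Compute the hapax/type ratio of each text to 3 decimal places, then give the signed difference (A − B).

-0.233

A: hapax=4, V=6, ratio=0.667
B: hapax=9, V=10, ratio=0.900
Difference = 0.667 − 0.900 = -0.233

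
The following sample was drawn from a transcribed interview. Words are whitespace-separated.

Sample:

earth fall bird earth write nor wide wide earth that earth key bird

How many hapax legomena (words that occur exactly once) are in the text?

Frequencies: earth:4, bird:2, wide:2, fall:1, write:1, nor:1, that:1, key:1
Hapax (freq=1): fall, key, nor, that, write

5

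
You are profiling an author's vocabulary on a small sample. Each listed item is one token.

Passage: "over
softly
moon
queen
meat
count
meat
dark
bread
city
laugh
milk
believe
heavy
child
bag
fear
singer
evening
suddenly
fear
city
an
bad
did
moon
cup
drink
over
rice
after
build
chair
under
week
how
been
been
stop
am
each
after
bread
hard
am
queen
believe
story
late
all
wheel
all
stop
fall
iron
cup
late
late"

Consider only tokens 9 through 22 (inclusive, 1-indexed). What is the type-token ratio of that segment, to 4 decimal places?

0.8571

Segment tokens 9–22: bread, city, laugh, milk, believe, heavy, child, bag, fear, singer, evening, suddenly, fear, city
Segment N = 14, segment V = 12.
TTR = 12 / 14 = 0.8571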